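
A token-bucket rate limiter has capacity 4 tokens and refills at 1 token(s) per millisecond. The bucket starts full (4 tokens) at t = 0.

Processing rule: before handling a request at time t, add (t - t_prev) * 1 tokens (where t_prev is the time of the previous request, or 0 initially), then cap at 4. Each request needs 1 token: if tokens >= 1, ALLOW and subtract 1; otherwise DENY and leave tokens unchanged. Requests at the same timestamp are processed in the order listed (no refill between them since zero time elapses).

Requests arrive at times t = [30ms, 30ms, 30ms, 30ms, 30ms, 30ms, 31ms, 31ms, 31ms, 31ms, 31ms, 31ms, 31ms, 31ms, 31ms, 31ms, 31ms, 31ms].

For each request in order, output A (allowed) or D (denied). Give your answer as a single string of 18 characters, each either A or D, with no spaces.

Answer: AAAADDADDDDDDDDDDD

Derivation:
Simulating step by step:
  req#1 t=30ms: ALLOW
  req#2 t=30ms: ALLOW
  req#3 t=30ms: ALLOW
  req#4 t=30ms: ALLOW
  req#5 t=30ms: DENY
  req#6 t=30ms: DENY
  req#7 t=31ms: ALLOW
  req#8 t=31ms: DENY
  req#9 t=31ms: DENY
  req#10 t=31ms: DENY
  req#11 t=31ms: DENY
  req#12 t=31ms: DENY
  req#13 t=31ms: DENY
  req#14 t=31ms: DENY
  req#15 t=31ms: DENY
  req#16 t=31ms: DENY
  req#17 t=31ms: DENY
  req#18 t=31ms: DENY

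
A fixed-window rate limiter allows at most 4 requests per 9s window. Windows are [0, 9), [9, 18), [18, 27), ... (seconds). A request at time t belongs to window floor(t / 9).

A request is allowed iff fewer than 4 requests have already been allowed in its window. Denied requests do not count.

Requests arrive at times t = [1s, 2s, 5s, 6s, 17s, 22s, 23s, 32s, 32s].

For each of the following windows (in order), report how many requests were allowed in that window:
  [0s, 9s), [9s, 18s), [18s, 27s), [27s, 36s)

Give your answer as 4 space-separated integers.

Answer: 4 1 2 2

Derivation:
Processing requests:
  req#1 t=1s (window 0): ALLOW
  req#2 t=2s (window 0): ALLOW
  req#3 t=5s (window 0): ALLOW
  req#4 t=6s (window 0): ALLOW
  req#5 t=17s (window 1): ALLOW
  req#6 t=22s (window 2): ALLOW
  req#7 t=23s (window 2): ALLOW
  req#8 t=32s (window 3): ALLOW
  req#9 t=32s (window 3): ALLOW

Allowed counts by window: 4 1 2 2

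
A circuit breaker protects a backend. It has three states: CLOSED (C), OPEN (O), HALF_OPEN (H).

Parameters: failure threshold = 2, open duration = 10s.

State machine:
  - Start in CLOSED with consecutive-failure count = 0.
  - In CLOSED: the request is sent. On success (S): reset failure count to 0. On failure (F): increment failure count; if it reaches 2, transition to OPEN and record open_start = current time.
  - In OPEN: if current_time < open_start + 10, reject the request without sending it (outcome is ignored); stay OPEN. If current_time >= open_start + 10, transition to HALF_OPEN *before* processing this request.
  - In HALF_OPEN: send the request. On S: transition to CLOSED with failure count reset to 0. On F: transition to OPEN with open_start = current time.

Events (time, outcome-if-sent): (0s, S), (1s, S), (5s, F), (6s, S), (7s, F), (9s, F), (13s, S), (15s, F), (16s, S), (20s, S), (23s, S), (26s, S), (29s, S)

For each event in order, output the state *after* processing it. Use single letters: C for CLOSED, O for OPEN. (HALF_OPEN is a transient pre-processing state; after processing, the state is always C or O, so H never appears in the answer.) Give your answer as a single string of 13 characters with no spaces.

State after each event:
  event#1 t=0s outcome=S: state=CLOSED
  event#2 t=1s outcome=S: state=CLOSED
  event#3 t=5s outcome=F: state=CLOSED
  event#4 t=6s outcome=S: state=CLOSED
  event#5 t=7s outcome=F: state=CLOSED
  event#6 t=9s outcome=F: state=OPEN
  event#7 t=13s outcome=S: state=OPEN
  event#8 t=15s outcome=F: state=OPEN
  event#9 t=16s outcome=S: state=OPEN
  event#10 t=20s outcome=S: state=CLOSED
  event#11 t=23s outcome=S: state=CLOSED
  event#12 t=26s outcome=S: state=CLOSED
  event#13 t=29s outcome=S: state=CLOSED

Answer: CCCCCOOOOCCCC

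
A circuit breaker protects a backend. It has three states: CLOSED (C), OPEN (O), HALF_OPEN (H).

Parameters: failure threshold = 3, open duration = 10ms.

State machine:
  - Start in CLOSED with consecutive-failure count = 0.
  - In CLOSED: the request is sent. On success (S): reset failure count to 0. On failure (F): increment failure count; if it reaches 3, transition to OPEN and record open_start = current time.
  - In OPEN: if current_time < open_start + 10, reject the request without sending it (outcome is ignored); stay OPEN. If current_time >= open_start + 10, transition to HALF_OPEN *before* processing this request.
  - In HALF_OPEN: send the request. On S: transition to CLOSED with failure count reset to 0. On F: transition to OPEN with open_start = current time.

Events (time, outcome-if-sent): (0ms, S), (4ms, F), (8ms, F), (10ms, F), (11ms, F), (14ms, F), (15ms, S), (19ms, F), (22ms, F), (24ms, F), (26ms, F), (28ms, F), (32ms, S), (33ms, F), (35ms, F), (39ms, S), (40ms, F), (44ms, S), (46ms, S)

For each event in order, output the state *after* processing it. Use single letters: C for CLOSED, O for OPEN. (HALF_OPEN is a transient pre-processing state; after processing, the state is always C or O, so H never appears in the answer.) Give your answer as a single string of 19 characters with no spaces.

Answer: CCCOOOOOOOOOCCCCCCC

Derivation:
State after each event:
  event#1 t=0ms outcome=S: state=CLOSED
  event#2 t=4ms outcome=F: state=CLOSED
  event#3 t=8ms outcome=F: state=CLOSED
  event#4 t=10ms outcome=F: state=OPEN
  event#5 t=11ms outcome=F: state=OPEN
  event#6 t=14ms outcome=F: state=OPEN
  event#7 t=15ms outcome=S: state=OPEN
  event#8 t=19ms outcome=F: state=OPEN
  event#9 t=22ms outcome=F: state=OPEN
  event#10 t=24ms outcome=F: state=OPEN
  event#11 t=26ms outcome=F: state=OPEN
  event#12 t=28ms outcome=F: state=OPEN
  event#13 t=32ms outcome=S: state=CLOSED
  event#14 t=33ms outcome=F: state=CLOSED
  event#15 t=35ms outcome=F: state=CLOSED
  event#16 t=39ms outcome=S: state=CLOSED
  event#17 t=40ms outcome=F: state=CLOSED
  event#18 t=44ms outcome=S: state=CLOSED
  event#19 t=46ms outcome=S: state=CLOSED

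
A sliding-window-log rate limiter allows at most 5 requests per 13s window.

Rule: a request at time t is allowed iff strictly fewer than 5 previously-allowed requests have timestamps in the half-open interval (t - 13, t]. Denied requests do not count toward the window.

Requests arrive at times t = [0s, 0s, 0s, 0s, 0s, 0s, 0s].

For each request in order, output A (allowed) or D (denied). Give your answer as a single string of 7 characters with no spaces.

Tracking allowed requests in the window:
  req#1 t=0s: ALLOW
  req#2 t=0s: ALLOW
  req#3 t=0s: ALLOW
  req#4 t=0s: ALLOW
  req#5 t=0s: ALLOW
  req#6 t=0s: DENY
  req#7 t=0s: DENY

Answer: AAAAADD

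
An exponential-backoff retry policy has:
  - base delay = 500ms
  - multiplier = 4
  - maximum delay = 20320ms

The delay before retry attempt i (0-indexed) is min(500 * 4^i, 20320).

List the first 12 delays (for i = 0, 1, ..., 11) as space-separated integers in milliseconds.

Answer: 500 2000 8000 20320 20320 20320 20320 20320 20320 20320 20320 20320

Derivation:
Computing each delay:
  i=0: min(500*4^0, 20320) = 500
  i=1: min(500*4^1, 20320) = 2000
  i=2: min(500*4^2, 20320) = 8000
  i=3: min(500*4^3, 20320) = 20320
  i=4: min(500*4^4, 20320) = 20320
  i=5: min(500*4^5, 20320) = 20320
  i=6: min(500*4^6, 20320) = 20320
  i=7: min(500*4^7, 20320) = 20320
  i=8: min(500*4^8, 20320) = 20320
  i=9: min(500*4^9, 20320) = 20320
  i=10: min(500*4^10, 20320) = 20320
  i=11: min(500*4^11, 20320) = 20320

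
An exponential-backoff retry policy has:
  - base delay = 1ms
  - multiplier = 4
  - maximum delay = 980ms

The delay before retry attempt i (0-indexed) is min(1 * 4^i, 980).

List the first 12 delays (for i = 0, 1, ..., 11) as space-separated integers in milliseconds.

Answer: 1 4 16 64 256 980 980 980 980 980 980 980

Derivation:
Computing each delay:
  i=0: min(1*4^0, 980) = 1
  i=1: min(1*4^1, 980) = 4
  i=2: min(1*4^2, 980) = 16
  i=3: min(1*4^3, 980) = 64
  i=4: min(1*4^4, 980) = 256
  i=5: min(1*4^5, 980) = 980
  i=6: min(1*4^6, 980) = 980
  i=7: min(1*4^7, 980) = 980
  i=8: min(1*4^8, 980) = 980
  i=9: min(1*4^9, 980) = 980
  i=10: min(1*4^10, 980) = 980
  i=11: min(1*4^11, 980) = 980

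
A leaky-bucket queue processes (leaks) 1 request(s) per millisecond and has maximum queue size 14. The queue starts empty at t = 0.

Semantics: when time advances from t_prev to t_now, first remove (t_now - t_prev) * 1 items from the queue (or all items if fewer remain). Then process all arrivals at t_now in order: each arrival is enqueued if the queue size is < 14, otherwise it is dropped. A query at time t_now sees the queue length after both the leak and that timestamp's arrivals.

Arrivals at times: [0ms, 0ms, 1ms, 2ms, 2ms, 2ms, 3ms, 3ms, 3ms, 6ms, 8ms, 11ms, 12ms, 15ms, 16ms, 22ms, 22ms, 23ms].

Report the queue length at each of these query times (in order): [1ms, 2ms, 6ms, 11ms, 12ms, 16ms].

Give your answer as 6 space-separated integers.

Queue lengths at query times:
  query t=1ms: backlog = 2
  query t=2ms: backlog = 4
  query t=6ms: backlog = 4
  query t=11ms: backlog = 1
  query t=12ms: backlog = 1
  query t=16ms: backlog = 1

Answer: 2 4 4 1 1 1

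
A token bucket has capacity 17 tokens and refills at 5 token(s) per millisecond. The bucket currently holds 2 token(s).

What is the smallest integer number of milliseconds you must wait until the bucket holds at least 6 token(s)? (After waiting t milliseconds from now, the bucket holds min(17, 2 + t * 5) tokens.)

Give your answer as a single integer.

Need 2 + t * 5 >= 6, so t >= 4/5.
Smallest integer t = ceil(4/5) = 1.

Answer: 1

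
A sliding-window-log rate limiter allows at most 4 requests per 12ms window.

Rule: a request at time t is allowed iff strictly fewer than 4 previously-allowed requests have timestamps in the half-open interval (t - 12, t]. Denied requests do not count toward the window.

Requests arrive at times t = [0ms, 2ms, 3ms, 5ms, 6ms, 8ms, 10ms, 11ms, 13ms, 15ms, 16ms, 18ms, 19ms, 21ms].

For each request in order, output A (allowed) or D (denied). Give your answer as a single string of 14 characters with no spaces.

Answer: AAAADDDDAAAADD

Derivation:
Tracking allowed requests in the window:
  req#1 t=0ms: ALLOW
  req#2 t=2ms: ALLOW
  req#3 t=3ms: ALLOW
  req#4 t=5ms: ALLOW
  req#5 t=6ms: DENY
  req#6 t=8ms: DENY
  req#7 t=10ms: DENY
  req#8 t=11ms: DENY
  req#9 t=13ms: ALLOW
  req#10 t=15ms: ALLOW
  req#11 t=16ms: ALLOW
  req#12 t=18ms: ALLOW
  req#13 t=19ms: DENY
  req#14 t=21ms: DENY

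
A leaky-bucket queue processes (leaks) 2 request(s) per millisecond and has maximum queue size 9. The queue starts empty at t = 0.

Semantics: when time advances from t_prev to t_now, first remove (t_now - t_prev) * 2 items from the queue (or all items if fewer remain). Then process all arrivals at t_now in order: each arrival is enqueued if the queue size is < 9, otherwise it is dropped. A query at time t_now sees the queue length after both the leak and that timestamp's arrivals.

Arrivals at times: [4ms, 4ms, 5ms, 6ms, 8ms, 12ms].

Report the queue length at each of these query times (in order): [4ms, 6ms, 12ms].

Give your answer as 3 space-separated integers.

Answer: 2 1 1

Derivation:
Queue lengths at query times:
  query t=4ms: backlog = 2
  query t=6ms: backlog = 1
  query t=12ms: backlog = 1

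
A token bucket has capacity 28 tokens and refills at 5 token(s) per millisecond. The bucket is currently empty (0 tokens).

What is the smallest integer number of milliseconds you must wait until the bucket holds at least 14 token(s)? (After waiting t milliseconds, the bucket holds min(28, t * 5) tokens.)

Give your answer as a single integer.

Answer: 3

Derivation:
Need t * 5 >= 14, so t >= 14/5.
Smallest integer t = ceil(14/5) = 3.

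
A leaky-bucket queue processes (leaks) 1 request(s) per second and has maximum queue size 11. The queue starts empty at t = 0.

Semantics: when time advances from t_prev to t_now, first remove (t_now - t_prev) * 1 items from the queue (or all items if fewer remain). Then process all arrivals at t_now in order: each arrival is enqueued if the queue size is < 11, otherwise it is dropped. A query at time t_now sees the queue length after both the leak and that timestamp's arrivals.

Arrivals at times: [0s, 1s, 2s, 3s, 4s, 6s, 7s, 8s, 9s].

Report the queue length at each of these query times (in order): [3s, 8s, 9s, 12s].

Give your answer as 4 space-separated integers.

Queue lengths at query times:
  query t=3s: backlog = 1
  query t=8s: backlog = 1
  query t=9s: backlog = 1
  query t=12s: backlog = 0

Answer: 1 1 1 0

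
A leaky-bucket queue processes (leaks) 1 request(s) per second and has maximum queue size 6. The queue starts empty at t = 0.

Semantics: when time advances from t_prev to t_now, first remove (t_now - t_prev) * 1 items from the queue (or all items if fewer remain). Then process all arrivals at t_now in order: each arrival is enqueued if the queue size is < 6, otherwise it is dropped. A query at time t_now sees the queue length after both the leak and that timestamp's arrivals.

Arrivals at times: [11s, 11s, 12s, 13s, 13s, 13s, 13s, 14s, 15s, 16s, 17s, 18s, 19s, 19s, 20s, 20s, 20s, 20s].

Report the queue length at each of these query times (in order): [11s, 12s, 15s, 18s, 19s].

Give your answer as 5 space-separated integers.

Queue lengths at query times:
  query t=11s: backlog = 2
  query t=12s: backlog = 2
  query t=15s: backlog = 5
  query t=18s: backlog = 5
  query t=19s: backlog = 6

Answer: 2 2 5 5 6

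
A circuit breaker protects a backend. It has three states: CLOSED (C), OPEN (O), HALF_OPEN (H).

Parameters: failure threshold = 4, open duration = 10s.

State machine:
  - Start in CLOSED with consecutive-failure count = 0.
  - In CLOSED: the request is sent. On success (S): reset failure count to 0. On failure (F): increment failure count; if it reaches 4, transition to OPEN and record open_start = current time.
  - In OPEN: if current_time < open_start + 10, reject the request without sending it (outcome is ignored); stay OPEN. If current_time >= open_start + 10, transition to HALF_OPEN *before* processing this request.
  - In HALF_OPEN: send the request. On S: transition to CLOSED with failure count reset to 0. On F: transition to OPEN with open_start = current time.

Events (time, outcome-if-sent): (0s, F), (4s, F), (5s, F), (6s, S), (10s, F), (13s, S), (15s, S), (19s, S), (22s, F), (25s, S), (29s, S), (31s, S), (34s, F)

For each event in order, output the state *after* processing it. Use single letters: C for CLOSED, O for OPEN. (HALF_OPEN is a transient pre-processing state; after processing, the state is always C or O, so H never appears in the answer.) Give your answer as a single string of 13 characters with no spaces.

Answer: CCCCCCCCCCCCC

Derivation:
State after each event:
  event#1 t=0s outcome=F: state=CLOSED
  event#2 t=4s outcome=F: state=CLOSED
  event#3 t=5s outcome=F: state=CLOSED
  event#4 t=6s outcome=S: state=CLOSED
  event#5 t=10s outcome=F: state=CLOSED
  event#6 t=13s outcome=S: state=CLOSED
  event#7 t=15s outcome=S: state=CLOSED
  event#8 t=19s outcome=S: state=CLOSED
  event#9 t=22s outcome=F: state=CLOSED
  event#10 t=25s outcome=S: state=CLOSED
  event#11 t=29s outcome=S: state=CLOSED
  event#12 t=31s outcome=S: state=CLOSED
  event#13 t=34s outcome=F: state=CLOSED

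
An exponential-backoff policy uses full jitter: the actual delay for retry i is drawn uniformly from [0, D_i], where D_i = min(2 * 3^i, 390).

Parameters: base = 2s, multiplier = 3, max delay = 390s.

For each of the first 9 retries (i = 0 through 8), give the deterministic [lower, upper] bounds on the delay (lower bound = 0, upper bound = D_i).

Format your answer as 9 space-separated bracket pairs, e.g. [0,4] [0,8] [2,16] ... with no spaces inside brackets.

Computing bounds per retry:
  i=0: D_i=min(2*3^0,390)=2, bounds=[0,2]
  i=1: D_i=min(2*3^1,390)=6, bounds=[0,6]
  i=2: D_i=min(2*3^2,390)=18, bounds=[0,18]
  i=3: D_i=min(2*3^3,390)=54, bounds=[0,54]
  i=4: D_i=min(2*3^4,390)=162, bounds=[0,162]
  i=5: D_i=min(2*3^5,390)=390, bounds=[0,390]
  i=6: D_i=min(2*3^6,390)=390, bounds=[0,390]
  i=7: D_i=min(2*3^7,390)=390, bounds=[0,390]
  i=8: D_i=min(2*3^8,390)=390, bounds=[0,390]

Answer: [0,2] [0,6] [0,18] [0,54] [0,162] [0,390] [0,390] [0,390] [0,390]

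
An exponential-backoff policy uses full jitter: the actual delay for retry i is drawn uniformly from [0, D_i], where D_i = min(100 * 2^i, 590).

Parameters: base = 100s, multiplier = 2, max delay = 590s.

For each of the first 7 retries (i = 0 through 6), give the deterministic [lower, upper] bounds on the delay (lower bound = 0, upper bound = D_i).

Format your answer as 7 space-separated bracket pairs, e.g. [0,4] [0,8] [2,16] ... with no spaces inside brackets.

Answer: [0,100] [0,200] [0,400] [0,590] [0,590] [0,590] [0,590]

Derivation:
Computing bounds per retry:
  i=0: D_i=min(100*2^0,590)=100, bounds=[0,100]
  i=1: D_i=min(100*2^1,590)=200, bounds=[0,200]
  i=2: D_i=min(100*2^2,590)=400, bounds=[0,400]
  i=3: D_i=min(100*2^3,590)=590, bounds=[0,590]
  i=4: D_i=min(100*2^4,590)=590, bounds=[0,590]
  i=5: D_i=min(100*2^5,590)=590, bounds=[0,590]
  i=6: D_i=min(100*2^6,590)=590, bounds=[0,590]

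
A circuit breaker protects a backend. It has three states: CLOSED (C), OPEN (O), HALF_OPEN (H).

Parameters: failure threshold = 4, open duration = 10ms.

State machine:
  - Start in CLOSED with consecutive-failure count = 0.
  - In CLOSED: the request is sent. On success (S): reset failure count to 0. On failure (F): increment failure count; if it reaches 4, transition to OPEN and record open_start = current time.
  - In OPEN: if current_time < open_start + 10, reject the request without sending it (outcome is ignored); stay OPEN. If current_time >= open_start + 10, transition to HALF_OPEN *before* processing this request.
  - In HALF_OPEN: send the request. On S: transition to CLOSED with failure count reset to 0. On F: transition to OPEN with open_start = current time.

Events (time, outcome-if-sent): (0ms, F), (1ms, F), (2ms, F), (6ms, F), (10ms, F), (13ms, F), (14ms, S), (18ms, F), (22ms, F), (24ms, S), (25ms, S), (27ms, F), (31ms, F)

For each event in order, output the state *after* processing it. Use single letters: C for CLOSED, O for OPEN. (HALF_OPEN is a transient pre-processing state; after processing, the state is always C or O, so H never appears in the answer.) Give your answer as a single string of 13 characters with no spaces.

State after each event:
  event#1 t=0ms outcome=F: state=CLOSED
  event#2 t=1ms outcome=F: state=CLOSED
  event#3 t=2ms outcome=F: state=CLOSED
  event#4 t=6ms outcome=F: state=OPEN
  event#5 t=10ms outcome=F: state=OPEN
  event#6 t=13ms outcome=F: state=OPEN
  event#7 t=14ms outcome=S: state=OPEN
  event#8 t=18ms outcome=F: state=OPEN
  event#9 t=22ms outcome=F: state=OPEN
  event#10 t=24ms outcome=S: state=OPEN
  event#11 t=25ms outcome=S: state=OPEN
  event#12 t=27ms outcome=F: state=OPEN
  event#13 t=31ms outcome=F: state=OPEN

Answer: CCCOOOOOOOOOO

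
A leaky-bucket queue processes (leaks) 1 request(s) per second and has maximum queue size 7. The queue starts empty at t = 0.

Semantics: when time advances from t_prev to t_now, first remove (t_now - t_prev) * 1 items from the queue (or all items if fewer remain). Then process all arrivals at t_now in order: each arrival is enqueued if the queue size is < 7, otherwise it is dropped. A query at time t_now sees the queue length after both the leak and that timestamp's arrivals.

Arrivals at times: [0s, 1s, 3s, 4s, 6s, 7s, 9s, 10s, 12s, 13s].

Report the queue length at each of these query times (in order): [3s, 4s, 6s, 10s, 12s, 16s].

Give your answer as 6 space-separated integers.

Queue lengths at query times:
  query t=3s: backlog = 1
  query t=4s: backlog = 1
  query t=6s: backlog = 1
  query t=10s: backlog = 1
  query t=12s: backlog = 1
  query t=16s: backlog = 0

Answer: 1 1 1 1 1 0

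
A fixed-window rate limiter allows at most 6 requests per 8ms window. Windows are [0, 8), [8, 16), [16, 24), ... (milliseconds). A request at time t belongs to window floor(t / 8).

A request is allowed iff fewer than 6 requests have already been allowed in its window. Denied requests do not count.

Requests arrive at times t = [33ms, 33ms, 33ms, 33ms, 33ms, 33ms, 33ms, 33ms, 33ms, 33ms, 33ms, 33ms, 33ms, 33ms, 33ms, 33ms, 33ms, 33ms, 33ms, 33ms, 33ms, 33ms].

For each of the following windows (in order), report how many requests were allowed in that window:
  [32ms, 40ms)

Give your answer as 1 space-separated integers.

Answer: 6

Derivation:
Processing requests:
  req#1 t=33ms (window 4): ALLOW
  req#2 t=33ms (window 4): ALLOW
  req#3 t=33ms (window 4): ALLOW
  req#4 t=33ms (window 4): ALLOW
  req#5 t=33ms (window 4): ALLOW
  req#6 t=33ms (window 4): ALLOW
  req#7 t=33ms (window 4): DENY
  req#8 t=33ms (window 4): DENY
  req#9 t=33ms (window 4): DENY
  req#10 t=33ms (window 4): DENY
  req#11 t=33ms (window 4): DENY
  req#12 t=33ms (window 4): DENY
  req#13 t=33ms (window 4): DENY
  req#14 t=33ms (window 4): DENY
  req#15 t=33ms (window 4): DENY
  req#16 t=33ms (window 4): DENY
  req#17 t=33ms (window 4): DENY
  req#18 t=33ms (window 4): DENY
  req#19 t=33ms (window 4): DENY
  req#20 t=33ms (window 4): DENY
  req#21 t=33ms (window 4): DENY
  req#22 t=33ms (window 4): DENY

Allowed counts by window: 6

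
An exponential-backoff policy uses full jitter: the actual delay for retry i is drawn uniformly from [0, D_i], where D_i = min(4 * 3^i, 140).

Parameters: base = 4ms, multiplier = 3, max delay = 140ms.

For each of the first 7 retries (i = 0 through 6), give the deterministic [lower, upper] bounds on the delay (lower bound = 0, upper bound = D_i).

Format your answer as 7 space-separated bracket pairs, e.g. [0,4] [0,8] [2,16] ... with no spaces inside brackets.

Answer: [0,4] [0,12] [0,36] [0,108] [0,140] [0,140] [0,140]

Derivation:
Computing bounds per retry:
  i=0: D_i=min(4*3^0,140)=4, bounds=[0,4]
  i=1: D_i=min(4*3^1,140)=12, bounds=[0,12]
  i=2: D_i=min(4*3^2,140)=36, bounds=[0,36]
  i=3: D_i=min(4*3^3,140)=108, bounds=[0,108]
  i=4: D_i=min(4*3^4,140)=140, bounds=[0,140]
  i=5: D_i=min(4*3^5,140)=140, bounds=[0,140]
  i=6: D_i=min(4*3^6,140)=140, bounds=[0,140]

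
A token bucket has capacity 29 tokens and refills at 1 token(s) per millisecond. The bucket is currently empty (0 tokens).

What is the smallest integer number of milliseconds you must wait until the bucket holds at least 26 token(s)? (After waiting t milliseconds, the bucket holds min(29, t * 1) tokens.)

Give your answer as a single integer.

Answer: 26

Derivation:
Need t * 1 >= 26, so t >= 26/1.
Smallest integer t = ceil(26/1) = 26.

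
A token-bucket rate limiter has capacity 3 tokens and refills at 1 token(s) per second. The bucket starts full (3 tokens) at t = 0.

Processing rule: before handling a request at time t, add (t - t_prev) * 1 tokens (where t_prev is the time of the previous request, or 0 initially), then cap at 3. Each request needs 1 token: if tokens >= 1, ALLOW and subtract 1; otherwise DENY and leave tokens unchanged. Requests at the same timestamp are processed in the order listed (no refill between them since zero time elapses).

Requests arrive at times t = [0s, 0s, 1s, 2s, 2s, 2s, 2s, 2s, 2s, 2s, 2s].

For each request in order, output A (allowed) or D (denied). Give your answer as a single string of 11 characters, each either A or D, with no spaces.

Answer: AAAAADDDDDD

Derivation:
Simulating step by step:
  req#1 t=0s: ALLOW
  req#2 t=0s: ALLOW
  req#3 t=1s: ALLOW
  req#4 t=2s: ALLOW
  req#5 t=2s: ALLOW
  req#6 t=2s: DENY
  req#7 t=2s: DENY
  req#8 t=2s: DENY
  req#9 t=2s: DENY
  req#10 t=2s: DENY
  req#11 t=2s: DENY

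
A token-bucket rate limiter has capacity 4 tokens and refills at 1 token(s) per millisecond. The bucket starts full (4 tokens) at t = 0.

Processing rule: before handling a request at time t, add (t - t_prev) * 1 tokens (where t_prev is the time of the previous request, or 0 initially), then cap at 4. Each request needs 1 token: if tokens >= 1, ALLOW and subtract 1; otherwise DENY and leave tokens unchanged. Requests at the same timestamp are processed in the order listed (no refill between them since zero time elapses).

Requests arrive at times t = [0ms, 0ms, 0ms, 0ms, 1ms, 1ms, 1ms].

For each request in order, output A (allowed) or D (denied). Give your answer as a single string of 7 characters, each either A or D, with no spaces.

Simulating step by step:
  req#1 t=0ms: ALLOW
  req#2 t=0ms: ALLOW
  req#3 t=0ms: ALLOW
  req#4 t=0ms: ALLOW
  req#5 t=1ms: ALLOW
  req#6 t=1ms: DENY
  req#7 t=1ms: DENY

Answer: AAAAADD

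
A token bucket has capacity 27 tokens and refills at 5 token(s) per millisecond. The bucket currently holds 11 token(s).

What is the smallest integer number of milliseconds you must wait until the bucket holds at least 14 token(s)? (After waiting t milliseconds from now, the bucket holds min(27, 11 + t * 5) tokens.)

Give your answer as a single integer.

Answer: 1

Derivation:
Need 11 + t * 5 >= 14, so t >= 3/5.
Smallest integer t = ceil(3/5) = 1.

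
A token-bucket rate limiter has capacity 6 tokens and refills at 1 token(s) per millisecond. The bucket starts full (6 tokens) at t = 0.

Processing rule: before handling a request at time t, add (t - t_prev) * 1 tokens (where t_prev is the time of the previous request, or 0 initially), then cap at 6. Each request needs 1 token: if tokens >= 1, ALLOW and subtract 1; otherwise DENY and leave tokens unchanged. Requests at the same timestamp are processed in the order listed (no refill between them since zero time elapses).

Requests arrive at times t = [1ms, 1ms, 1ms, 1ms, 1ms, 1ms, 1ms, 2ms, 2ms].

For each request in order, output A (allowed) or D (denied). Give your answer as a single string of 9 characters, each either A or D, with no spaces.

Answer: AAAAAADAD

Derivation:
Simulating step by step:
  req#1 t=1ms: ALLOW
  req#2 t=1ms: ALLOW
  req#3 t=1ms: ALLOW
  req#4 t=1ms: ALLOW
  req#5 t=1ms: ALLOW
  req#6 t=1ms: ALLOW
  req#7 t=1ms: DENY
  req#8 t=2ms: ALLOW
  req#9 t=2ms: DENY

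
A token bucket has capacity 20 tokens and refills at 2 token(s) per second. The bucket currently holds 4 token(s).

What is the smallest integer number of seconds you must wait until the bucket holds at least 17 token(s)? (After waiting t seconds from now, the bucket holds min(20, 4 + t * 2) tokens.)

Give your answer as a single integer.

Need 4 + t * 2 >= 17, so t >= 13/2.
Smallest integer t = ceil(13/2) = 7.

Answer: 7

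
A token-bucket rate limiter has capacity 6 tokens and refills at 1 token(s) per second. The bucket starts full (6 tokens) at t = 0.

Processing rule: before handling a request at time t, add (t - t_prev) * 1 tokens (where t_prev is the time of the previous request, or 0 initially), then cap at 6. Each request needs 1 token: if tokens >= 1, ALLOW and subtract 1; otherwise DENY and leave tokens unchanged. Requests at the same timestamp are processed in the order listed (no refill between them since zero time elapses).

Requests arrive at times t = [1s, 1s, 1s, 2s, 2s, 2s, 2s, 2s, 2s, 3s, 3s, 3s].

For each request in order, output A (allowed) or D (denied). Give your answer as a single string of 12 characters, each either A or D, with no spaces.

Simulating step by step:
  req#1 t=1s: ALLOW
  req#2 t=1s: ALLOW
  req#3 t=1s: ALLOW
  req#4 t=2s: ALLOW
  req#5 t=2s: ALLOW
  req#6 t=2s: ALLOW
  req#7 t=2s: ALLOW
  req#8 t=2s: DENY
  req#9 t=2s: DENY
  req#10 t=3s: ALLOW
  req#11 t=3s: DENY
  req#12 t=3s: DENY

Answer: AAAAAAADDADD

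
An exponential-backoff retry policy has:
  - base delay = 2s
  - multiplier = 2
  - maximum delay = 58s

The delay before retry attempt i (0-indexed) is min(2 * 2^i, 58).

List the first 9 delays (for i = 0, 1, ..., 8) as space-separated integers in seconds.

Computing each delay:
  i=0: min(2*2^0, 58) = 2
  i=1: min(2*2^1, 58) = 4
  i=2: min(2*2^2, 58) = 8
  i=3: min(2*2^3, 58) = 16
  i=4: min(2*2^4, 58) = 32
  i=5: min(2*2^5, 58) = 58
  i=6: min(2*2^6, 58) = 58
  i=7: min(2*2^7, 58) = 58
  i=8: min(2*2^8, 58) = 58

Answer: 2 4 8 16 32 58 58 58 58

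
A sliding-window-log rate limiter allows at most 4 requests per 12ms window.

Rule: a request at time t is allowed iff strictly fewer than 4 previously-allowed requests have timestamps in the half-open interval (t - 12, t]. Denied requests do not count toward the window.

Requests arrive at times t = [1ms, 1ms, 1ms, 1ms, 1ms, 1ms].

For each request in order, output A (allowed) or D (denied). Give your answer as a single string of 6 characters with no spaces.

Answer: AAAADD

Derivation:
Tracking allowed requests in the window:
  req#1 t=1ms: ALLOW
  req#2 t=1ms: ALLOW
  req#3 t=1ms: ALLOW
  req#4 t=1ms: ALLOW
  req#5 t=1ms: DENY
  req#6 t=1ms: DENY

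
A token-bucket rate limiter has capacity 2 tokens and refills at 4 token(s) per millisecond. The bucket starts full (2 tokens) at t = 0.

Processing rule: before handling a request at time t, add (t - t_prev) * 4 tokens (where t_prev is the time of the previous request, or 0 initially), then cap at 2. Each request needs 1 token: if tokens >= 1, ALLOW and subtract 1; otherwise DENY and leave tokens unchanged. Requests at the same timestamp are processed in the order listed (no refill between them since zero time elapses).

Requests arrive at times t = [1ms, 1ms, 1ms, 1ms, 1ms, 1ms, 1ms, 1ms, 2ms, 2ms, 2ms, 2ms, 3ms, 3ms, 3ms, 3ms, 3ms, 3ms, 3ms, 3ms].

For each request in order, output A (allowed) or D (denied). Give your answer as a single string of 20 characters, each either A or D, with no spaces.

Answer: AADDDDDDAADDAADDDDDD

Derivation:
Simulating step by step:
  req#1 t=1ms: ALLOW
  req#2 t=1ms: ALLOW
  req#3 t=1ms: DENY
  req#4 t=1ms: DENY
  req#5 t=1ms: DENY
  req#6 t=1ms: DENY
  req#7 t=1ms: DENY
  req#8 t=1ms: DENY
  req#9 t=2ms: ALLOW
  req#10 t=2ms: ALLOW
  req#11 t=2ms: DENY
  req#12 t=2ms: DENY
  req#13 t=3ms: ALLOW
  req#14 t=3ms: ALLOW
  req#15 t=3ms: DENY
  req#16 t=3ms: DENY
  req#17 t=3ms: DENY
  req#18 t=3ms: DENY
  req#19 t=3ms: DENY
  req#20 t=3ms: DENY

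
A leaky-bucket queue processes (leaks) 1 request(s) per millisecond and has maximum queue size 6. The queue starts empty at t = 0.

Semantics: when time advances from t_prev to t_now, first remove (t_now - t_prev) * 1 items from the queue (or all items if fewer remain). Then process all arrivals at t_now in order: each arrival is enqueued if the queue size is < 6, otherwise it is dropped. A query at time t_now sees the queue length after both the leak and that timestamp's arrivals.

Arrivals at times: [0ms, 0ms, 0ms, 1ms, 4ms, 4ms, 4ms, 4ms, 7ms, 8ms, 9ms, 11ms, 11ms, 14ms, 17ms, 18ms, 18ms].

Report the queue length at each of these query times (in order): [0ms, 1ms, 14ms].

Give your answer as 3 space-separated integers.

Queue lengths at query times:
  query t=0ms: backlog = 3
  query t=1ms: backlog = 3
  query t=14ms: backlog = 1

Answer: 3 3 1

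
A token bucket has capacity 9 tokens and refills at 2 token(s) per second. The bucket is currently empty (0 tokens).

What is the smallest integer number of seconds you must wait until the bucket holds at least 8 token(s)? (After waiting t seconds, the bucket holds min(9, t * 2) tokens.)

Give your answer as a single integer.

Answer: 4

Derivation:
Need t * 2 >= 8, so t >= 8/2.
Smallest integer t = ceil(8/2) = 4.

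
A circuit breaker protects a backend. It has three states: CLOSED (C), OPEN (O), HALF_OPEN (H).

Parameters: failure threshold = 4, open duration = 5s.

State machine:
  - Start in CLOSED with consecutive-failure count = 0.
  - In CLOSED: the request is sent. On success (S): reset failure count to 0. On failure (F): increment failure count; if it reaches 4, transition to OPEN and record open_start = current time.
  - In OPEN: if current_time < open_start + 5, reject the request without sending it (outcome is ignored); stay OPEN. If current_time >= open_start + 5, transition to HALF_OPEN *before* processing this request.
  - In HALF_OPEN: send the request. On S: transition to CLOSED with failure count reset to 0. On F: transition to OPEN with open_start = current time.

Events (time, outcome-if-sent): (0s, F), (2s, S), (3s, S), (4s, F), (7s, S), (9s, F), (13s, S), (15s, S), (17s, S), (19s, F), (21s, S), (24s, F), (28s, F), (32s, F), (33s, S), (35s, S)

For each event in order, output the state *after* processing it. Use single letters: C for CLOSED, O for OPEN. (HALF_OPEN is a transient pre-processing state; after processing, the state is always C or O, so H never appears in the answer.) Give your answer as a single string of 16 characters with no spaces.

State after each event:
  event#1 t=0s outcome=F: state=CLOSED
  event#2 t=2s outcome=S: state=CLOSED
  event#3 t=3s outcome=S: state=CLOSED
  event#4 t=4s outcome=F: state=CLOSED
  event#5 t=7s outcome=S: state=CLOSED
  event#6 t=9s outcome=F: state=CLOSED
  event#7 t=13s outcome=S: state=CLOSED
  event#8 t=15s outcome=S: state=CLOSED
  event#9 t=17s outcome=S: state=CLOSED
  event#10 t=19s outcome=F: state=CLOSED
  event#11 t=21s outcome=S: state=CLOSED
  event#12 t=24s outcome=F: state=CLOSED
  event#13 t=28s outcome=F: state=CLOSED
  event#14 t=32s outcome=F: state=CLOSED
  event#15 t=33s outcome=S: state=CLOSED
  event#16 t=35s outcome=S: state=CLOSED

Answer: CCCCCCCCCCCCCCCC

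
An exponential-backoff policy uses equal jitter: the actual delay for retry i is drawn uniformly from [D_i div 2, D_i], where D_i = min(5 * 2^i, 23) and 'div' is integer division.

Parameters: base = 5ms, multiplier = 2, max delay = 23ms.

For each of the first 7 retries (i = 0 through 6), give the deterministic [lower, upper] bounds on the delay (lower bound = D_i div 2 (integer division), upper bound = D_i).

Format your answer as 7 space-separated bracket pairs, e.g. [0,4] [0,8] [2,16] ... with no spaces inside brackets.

Answer: [2,5] [5,10] [10,20] [11,23] [11,23] [11,23] [11,23]

Derivation:
Computing bounds per retry:
  i=0: D_i=min(5*2^0,23)=5, bounds=[2,5]
  i=1: D_i=min(5*2^1,23)=10, bounds=[5,10]
  i=2: D_i=min(5*2^2,23)=20, bounds=[10,20]
  i=3: D_i=min(5*2^3,23)=23, bounds=[11,23]
  i=4: D_i=min(5*2^4,23)=23, bounds=[11,23]
  i=5: D_i=min(5*2^5,23)=23, bounds=[11,23]
  i=6: D_i=min(5*2^6,23)=23, bounds=[11,23]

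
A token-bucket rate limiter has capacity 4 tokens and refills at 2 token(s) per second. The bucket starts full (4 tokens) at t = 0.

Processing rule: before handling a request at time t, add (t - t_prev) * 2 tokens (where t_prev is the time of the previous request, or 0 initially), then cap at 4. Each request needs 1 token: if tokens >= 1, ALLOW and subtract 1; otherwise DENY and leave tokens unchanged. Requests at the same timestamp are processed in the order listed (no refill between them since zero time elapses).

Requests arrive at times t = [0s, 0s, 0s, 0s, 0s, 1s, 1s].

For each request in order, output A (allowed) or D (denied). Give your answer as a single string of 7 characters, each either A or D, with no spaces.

Answer: AAAADAA

Derivation:
Simulating step by step:
  req#1 t=0s: ALLOW
  req#2 t=0s: ALLOW
  req#3 t=0s: ALLOW
  req#4 t=0s: ALLOW
  req#5 t=0s: DENY
  req#6 t=1s: ALLOW
  req#7 t=1s: ALLOW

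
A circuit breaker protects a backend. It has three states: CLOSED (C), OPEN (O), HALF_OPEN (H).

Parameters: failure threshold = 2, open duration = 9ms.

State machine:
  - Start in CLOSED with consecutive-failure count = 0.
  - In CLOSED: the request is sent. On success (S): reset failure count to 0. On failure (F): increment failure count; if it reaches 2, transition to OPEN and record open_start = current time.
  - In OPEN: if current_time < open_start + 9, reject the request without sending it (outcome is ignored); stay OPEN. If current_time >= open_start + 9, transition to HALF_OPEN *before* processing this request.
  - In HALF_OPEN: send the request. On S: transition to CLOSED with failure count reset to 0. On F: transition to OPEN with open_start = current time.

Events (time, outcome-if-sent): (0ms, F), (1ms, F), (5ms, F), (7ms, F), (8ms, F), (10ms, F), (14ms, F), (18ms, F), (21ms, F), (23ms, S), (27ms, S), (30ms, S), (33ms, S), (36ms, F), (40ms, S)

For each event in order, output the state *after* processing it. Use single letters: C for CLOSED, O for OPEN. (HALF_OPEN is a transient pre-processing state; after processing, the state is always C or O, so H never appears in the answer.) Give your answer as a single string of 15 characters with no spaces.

State after each event:
  event#1 t=0ms outcome=F: state=CLOSED
  event#2 t=1ms outcome=F: state=OPEN
  event#3 t=5ms outcome=F: state=OPEN
  event#4 t=7ms outcome=F: state=OPEN
  event#5 t=8ms outcome=F: state=OPEN
  event#6 t=10ms outcome=F: state=OPEN
  event#7 t=14ms outcome=F: state=OPEN
  event#8 t=18ms outcome=F: state=OPEN
  event#9 t=21ms outcome=F: state=OPEN
  event#10 t=23ms outcome=S: state=OPEN
  event#11 t=27ms outcome=S: state=OPEN
  event#12 t=30ms outcome=S: state=CLOSED
  event#13 t=33ms outcome=S: state=CLOSED
  event#14 t=36ms outcome=F: state=CLOSED
  event#15 t=40ms outcome=S: state=CLOSED

Answer: COOOOOOOOOOCCCC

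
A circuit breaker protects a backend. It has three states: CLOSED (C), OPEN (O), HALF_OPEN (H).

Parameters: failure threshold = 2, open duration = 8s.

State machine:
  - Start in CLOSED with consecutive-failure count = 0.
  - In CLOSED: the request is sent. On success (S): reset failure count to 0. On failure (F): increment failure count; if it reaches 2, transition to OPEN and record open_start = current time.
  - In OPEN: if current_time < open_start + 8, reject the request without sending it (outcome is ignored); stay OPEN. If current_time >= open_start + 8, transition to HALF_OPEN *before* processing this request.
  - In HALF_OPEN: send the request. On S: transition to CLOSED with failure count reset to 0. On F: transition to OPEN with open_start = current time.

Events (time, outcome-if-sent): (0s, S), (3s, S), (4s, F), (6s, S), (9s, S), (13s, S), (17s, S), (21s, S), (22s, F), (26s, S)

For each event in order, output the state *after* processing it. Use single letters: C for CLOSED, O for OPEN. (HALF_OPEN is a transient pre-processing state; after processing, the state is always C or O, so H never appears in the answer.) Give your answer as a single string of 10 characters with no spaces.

Answer: CCCCCCCCCC

Derivation:
State after each event:
  event#1 t=0s outcome=S: state=CLOSED
  event#2 t=3s outcome=S: state=CLOSED
  event#3 t=4s outcome=F: state=CLOSED
  event#4 t=6s outcome=S: state=CLOSED
  event#5 t=9s outcome=S: state=CLOSED
  event#6 t=13s outcome=S: state=CLOSED
  event#7 t=17s outcome=S: state=CLOSED
  event#8 t=21s outcome=S: state=CLOSED
  event#9 t=22s outcome=F: state=CLOSED
  event#10 t=26s outcome=S: state=CLOSED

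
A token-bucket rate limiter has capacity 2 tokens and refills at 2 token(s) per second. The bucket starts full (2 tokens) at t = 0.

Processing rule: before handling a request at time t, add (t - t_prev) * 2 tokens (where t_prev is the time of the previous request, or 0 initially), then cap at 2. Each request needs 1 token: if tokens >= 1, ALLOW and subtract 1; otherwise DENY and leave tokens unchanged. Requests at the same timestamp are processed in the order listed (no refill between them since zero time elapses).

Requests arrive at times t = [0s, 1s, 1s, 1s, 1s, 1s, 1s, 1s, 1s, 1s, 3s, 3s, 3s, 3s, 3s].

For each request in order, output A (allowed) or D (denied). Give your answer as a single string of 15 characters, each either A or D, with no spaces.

Answer: AAADDDDDDDAADDD

Derivation:
Simulating step by step:
  req#1 t=0s: ALLOW
  req#2 t=1s: ALLOW
  req#3 t=1s: ALLOW
  req#4 t=1s: DENY
  req#5 t=1s: DENY
  req#6 t=1s: DENY
  req#7 t=1s: DENY
  req#8 t=1s: DENY
  req#9 t=1s: DENY
  req#10 t=1s: DENY
  req#11 t=3s: ALLOW
  req#12 t=3s: ALLOW
  req#13 t=3s: DENY
  req#14 t=3s: DENY
  req#15 t=3s: DENY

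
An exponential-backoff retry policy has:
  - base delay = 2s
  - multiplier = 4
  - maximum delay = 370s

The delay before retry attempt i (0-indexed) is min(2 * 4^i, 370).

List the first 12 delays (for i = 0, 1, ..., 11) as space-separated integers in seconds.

Answer: 2 8 32 128 370 370 370 370 370 370 370 370

Derivation:
Computing each delay:
  i=0: min(2*4^0, 370) = 2
  i=1: min(2*4^1, 370) = 8
  i=2: min(2*4^2, 370) = 32
  i=3: min(2*4^3, 370) = 128
  i=4: min(2*4^4, 370) = 370
  i=5: min(2*4^5, 370) = 370
  i=6: min(2*4^6, 370) = 370
  i=7: min(2*4^7, 370) = 370
  i=8: min(2*4^8, 370) = 370
  i=9: min(2*4^9, 370) = 370
  i=10: min(2*4^10, 370) = 370
  i=11: min(2*4^11, 370) = 370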